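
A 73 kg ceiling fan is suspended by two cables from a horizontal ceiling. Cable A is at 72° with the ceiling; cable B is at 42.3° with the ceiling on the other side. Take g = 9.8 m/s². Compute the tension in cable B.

T_B ≈ 243 N

Weight W = 73 × 9.8 = 715.4 N acts straight down.
Horizontal: T_A cos 72° = T_B cos 42.3°  →  T_A = 2.393 T_B.
Vertical: T_A sin 72° + T_B sin 42.3° = 715.4.
Substituting the horizontal relation into the vertical equation gives 2.949 T_B = 715.4, so T_B = 242.6 N.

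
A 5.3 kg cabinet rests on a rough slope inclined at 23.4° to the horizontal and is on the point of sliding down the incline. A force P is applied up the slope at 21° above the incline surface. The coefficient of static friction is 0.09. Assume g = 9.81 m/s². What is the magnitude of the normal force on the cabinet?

N ≈ 41.2 N

On the verge of sliding down the incline, friction equals μN and acts up the slope.
Perpendicular: N + P sin 21° = W cos 23.4° = 47.72 N.
Along incline: P cos 21° + μN = W sin 23.4° with W sin 23.4° = 20.65 N.
Solving the pair for P and N: P = 18.14 N, N = 41.21 N (and f = μN = 3.709 N).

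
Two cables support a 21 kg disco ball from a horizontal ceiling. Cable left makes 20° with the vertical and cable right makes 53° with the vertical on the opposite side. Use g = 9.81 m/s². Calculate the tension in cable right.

T_right ≈ 73.7 N

Angles from the horizontal: cable left is 90° − 20° = 70°, cable right is 90° − 53° = 37°.
Weight W = 21 × 9.81 = 206 N acts straight down.
Horizontal: T_left cos 70° = T_right cos 37°  →  T_left = 2.335 T_right.
Vertical: T_left sin 70° + T_right sin 37° = 206.
Substituting the horizontal relation into the vertical equation gives 2.796 T_right = 206, so T_right = 73.68 N.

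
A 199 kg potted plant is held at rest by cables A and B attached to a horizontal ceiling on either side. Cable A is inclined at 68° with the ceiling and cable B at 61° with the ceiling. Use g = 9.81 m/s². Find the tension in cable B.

Weight W = 199 × 9.81 = 1952 N acts straight down.
Horizontal: T_A cos 68° = T_B cos 61°  →  T_A = 1.294 T_B.
Vertical: T_A sin 68° + T_B sin 61° = 1952.
Substituting the horizontal relation into the vertical equation gives 2.075 T_B = 1952, so T_B = 941 N.

T_B ≈ 941 N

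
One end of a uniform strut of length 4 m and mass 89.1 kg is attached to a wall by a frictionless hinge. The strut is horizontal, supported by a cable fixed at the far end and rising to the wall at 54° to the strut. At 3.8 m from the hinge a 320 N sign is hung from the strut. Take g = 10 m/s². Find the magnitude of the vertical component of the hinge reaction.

Take torques about the hinge: T sin 54° · 4 = 89.1×10×2 + 320×3.8 = 2998 N·m.
So T = 2998 / (0.8090 × 4) = 926.43 N.
ΣF_y = 0: H_y = (89.1×10 + 320) − T sin 54° = 1211 − 749.5 = 461.5 N.

|H_y| ≈ 462 N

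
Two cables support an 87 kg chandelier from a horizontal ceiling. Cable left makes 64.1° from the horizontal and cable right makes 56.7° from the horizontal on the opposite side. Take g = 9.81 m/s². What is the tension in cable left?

T_left ≈ 546 N

Weight W = 87 × 9.81 = 853.5 N acts straight down.
Horizontal: T_left cos 64.1° = T_right cos 56.7°  →  T_right = 0.7956 T_left.
Vertical: T_left sin 64.1° + T_right sin 56.7° = 853.5.
Substituting the horizontal relation into the vertical equation gives 1.565 T_left = 853.5, so T_left = 545.5 N.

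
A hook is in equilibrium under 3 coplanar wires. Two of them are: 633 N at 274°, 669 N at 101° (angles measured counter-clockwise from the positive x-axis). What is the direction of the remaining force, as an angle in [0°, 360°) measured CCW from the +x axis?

Sum the known components: ΣF_x = -83.5 N, ΣF_y = 25.25 N.
For equilibrium the remaining force must supply (−ΣF_x, −ΣF_y) = (83.5, -25.25) N.
Magnitude = √((83.5)² + (-25.25)²) = 87.23 N; direction = atan2(-25.25, 83.5) = 343.2°.

θ ≈ 343°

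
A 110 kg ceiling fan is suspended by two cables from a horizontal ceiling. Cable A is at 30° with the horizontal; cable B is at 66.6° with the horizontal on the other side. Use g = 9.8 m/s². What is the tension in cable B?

Weight W = 110 × 9.8 = 1078 N acts straight down.
Horizontal: T_A cos 30° = T_B cos 66.6°  →  T_A = 0.4586 T_B.
Vertical: T_A sin 30° + T_B sin 66.6° = 1078.
Substituting the horizontal relation into the vertical equation gives 1.147 T_B = 1078, so T_B = 939.8 N.

T_B ≈ 940 N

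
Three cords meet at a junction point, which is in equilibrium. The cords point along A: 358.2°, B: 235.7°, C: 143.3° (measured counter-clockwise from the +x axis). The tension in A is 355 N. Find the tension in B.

Resolve: ΣF_x = 355 cos 358.2° + T_B cos 235.7° + T_C cos 143.3° = 0.
        ΣF_y = 355 sin 358.2° + T_B sin 235.7° + T_C sin 143.3° = 0.
The known terms sum to (354.8, -11.15) N, so -0.5635 T_B − 0.8018 T_C = -354.8 and -0.8261 T_B + 0.5976 T_C = 11.15.
Solving simultaneously: T_B = 203.3 N, T_C = 299.7 N.

T_B ≈ 203 N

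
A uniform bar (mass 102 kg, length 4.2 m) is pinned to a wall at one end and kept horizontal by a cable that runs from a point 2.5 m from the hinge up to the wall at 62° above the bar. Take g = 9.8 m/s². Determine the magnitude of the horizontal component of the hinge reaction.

H_x ≈ 446 N

Take torques about the hinge: T sin 62° · 2.5 = 102×9.8×2.1 = 2099.2 N·m.
So T = 2099.2 / (0.8829 × 2.5) = 950.98 N.
ΣF_x = 0: H_x = T cos 62° = 446.46 N.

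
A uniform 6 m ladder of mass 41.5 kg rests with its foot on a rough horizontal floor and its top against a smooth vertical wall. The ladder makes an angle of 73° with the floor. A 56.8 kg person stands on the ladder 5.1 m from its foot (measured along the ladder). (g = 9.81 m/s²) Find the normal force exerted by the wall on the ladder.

Torques about the foot: N_wall · 6 sin 73° = 41.5×9.81×3 cos 73° + 56.8×9.81×5.1 cos 73° → N_wall = 207.04 N.

N_wall ≈ 207 N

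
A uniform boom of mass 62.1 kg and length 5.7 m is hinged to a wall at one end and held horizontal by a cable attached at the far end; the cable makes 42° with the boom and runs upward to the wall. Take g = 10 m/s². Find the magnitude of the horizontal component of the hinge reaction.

Take torques about the hinge: T sin 42° · 5.7 = 62.1×10×2.85 = 1769.9 N·m.
So T = 1769.9 / (0.6691 × 5.7) = 464.03 N.
ΣF_x = 0: H_x = T cos 42° = 344.85 N.

H_x ≈ 345 N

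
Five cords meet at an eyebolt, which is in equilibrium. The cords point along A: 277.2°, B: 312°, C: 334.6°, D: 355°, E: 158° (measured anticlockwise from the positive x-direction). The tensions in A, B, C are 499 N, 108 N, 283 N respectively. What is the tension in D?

T_D ≈ 1710 N

Resolve: ΣF_x = 499 cos 277.2° + 108 cos 312° + 283 cos 334.6° + T_D cos 355° + T_E cos 158° = 0.
        ΣF_y = 499 sin 277.2° + 108 sin 312° + 283 sin 334.6° + T_D sin 355° + T_E sin 158° = 0.
The known terms sum to (390.5, -696.7) N, so 0.9962 T_D − 0.9272 T_E = -390.5 and -0.0872 T_D + 0.3746 T_E = 696.7.
Solving simultaneously: T_D = 1709 N, T_E = 2258 N.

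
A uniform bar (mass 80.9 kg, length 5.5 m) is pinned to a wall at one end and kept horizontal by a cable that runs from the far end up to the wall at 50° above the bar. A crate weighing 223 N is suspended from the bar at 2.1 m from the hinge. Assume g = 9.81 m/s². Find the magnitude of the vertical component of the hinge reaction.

Take torques about the hinge: T sin 50° · 5.5 = 80.9×9.81×2.75 + 223×2.1 = 2650.8 N·m.
So T = 2650.8 / (0.7660 × 5.5) = 629.15 N.
ΣF_y = 0: H_y = (80.9×9.81 + 223) − T sin 50° = 1016.6 − 481.96 = 534.67 N.

|H_y| ≈ 535 N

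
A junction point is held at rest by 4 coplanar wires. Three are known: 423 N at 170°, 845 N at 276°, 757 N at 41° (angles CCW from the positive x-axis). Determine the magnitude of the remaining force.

F ≈ 364 N

Sum the known components: ΣF_x = 243.1 N, ΣF_y = -270.3 N.
For equilibrium the remaining force must supply (−ΣF_x, −ΣF_y) = (-243.1, 270.3) N.
Magnitude = √((-243.1)² + (270.3)²) = 363.5 N; direction = atan2(270.3, -243.1) = 132.0°.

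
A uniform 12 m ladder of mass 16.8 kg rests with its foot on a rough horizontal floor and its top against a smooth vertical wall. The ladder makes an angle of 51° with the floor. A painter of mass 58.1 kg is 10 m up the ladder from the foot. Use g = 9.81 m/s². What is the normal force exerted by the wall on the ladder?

Torques about the foot: N_wall · 12 sin 51° = 16.8×9.81×6 cos 51° + 58.1×9.81×10 cos 51° → N_wall = 451.35 N.

N_wall ≈ 451 N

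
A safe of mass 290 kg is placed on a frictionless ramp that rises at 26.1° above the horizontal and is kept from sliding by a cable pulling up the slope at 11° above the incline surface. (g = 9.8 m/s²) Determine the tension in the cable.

T ≈ 1270 N

Take axes along and perpendicular to the incline. Weight components: W sin 26.1° = 1250 N down-slope, W cos 26.1° = 2552 N into the surface.
Along incline: T cos 11° = W sin 26.1° → T = 1274 N.
Perpendicular: N = W cos 26.1° − T sin 11° = 2309 N.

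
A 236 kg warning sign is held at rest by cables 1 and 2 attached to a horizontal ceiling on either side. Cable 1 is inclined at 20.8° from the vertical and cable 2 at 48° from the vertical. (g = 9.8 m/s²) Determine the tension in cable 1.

T_1 ≈ 1840 N

Angles from the horizontal: cable 1 is 90° − 20.8° = 69.2°, cable 2 is 90° − 48° = 42°.
Weight W = 236 × 9.8 = 2313 N acts straight down.
Horizontal: T_1 cos 69.2° = T_2 cos 42°  →  T_2 = 0.4778 T_1.
Vertical: T_1 sin 69.2° + T_2 sin 42° = 2313.
Substituting the horizontal relation into the vertical equation gives 1.255 T_1 = 2313, so T_1 = 1844 N.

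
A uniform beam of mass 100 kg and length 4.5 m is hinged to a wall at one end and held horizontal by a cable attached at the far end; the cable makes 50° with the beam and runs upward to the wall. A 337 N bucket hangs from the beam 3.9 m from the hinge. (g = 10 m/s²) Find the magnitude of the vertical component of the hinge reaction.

Take torques about the hinge: T sin 50° · 4.5 = 100×10×2.25 + 337×3.9 = 3564.3 N·m.
So T = 3564.3 / (0.7660 × 4.5) = 1034 N.
ΣF_y = 0: H_y = (100×10 + 337) − T sin 50° = 1337 − 792.07 = 544.93 N.

|H_y| ≈ 545 N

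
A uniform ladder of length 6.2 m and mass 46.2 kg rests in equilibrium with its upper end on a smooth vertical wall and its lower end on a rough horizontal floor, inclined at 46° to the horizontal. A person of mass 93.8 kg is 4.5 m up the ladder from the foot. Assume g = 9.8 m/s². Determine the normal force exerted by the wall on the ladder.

Torques about the foot: N_wall · 6.2 sin 46° = 46.2×9.8×3.1 cos 46° + 93.8×9.8×4.5 cos 46° → N_wall = 862.91 N.

N_wall ≈ 863 N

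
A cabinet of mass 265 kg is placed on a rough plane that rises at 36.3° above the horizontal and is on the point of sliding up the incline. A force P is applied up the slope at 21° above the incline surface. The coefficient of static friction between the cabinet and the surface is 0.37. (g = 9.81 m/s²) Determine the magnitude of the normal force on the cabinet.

N ≈ 1320 N

On the verge of sliding up the incline, friction equals μN and acts down the slope.
Perpendicular: N + P sin 21° = W cos 36.3° = 2095 N.
Along incline: P cos 21° = W sin 36.3° + μN  with W sin 36.3° = 1539 N.
Solving the pair for P and N: P = 2171 N, N = 1317 N (and f = μN = 487.4 N).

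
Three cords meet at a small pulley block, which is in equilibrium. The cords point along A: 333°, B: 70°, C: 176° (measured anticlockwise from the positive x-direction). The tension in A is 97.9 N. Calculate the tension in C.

Resolve: ΣF_x = 97.9 cos 333° + T_B cos 70° + T_C cos 176° = 0.
        ΣF_y = 97.9 sin 333° + T_B sin 70° + T_C sin 176° = 0.
The known terms sum to (87.23, -44.45) N, so 0.3420 T_B − 0.9976 T_C = -87.23 and 0.9397 T_B + 0.0698 T_C = 44.45.
Solving simultaneously: T_B = 39.79 N, T_C = 101.1 N.

T_C ≈ 101 N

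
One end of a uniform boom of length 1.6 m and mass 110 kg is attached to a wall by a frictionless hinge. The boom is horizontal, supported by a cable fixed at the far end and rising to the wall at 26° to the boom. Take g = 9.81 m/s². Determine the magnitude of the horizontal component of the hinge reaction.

Take torques about the hinge: T sin 26° · 1.6 = 110×9.81×0.8 = 863.28 N·m.
So T = 863.28 / (0.4384 × 1.6) = 1230.8 N.
ΣF_x = 0: H_x = T cos 26° = 1106.2 N.

H_x ≈ 1110 N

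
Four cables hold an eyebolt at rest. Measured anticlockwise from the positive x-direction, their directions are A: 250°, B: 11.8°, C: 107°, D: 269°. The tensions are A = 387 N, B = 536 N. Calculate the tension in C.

Resolve: ΣF_x = 387 cos 250° + 536 cos 11.8° + T_C cos 107° + T_D cos 269° = 0.
        ΣF_y = 387 sin 250° + 536 sin 11.8° + T_C sin 107° + T_D sin 269° = 0.
The known terms sum to (392.3, -254.1) N, so -0.2924 T_C − 0.0175 T_D = -392.3 and 0.9563 T_C − 0.9998 T_D = 254.1.
Solving simultaneously: T_C = 1284 N, T_D = 973.7 N.

T_C ≈ 1280 N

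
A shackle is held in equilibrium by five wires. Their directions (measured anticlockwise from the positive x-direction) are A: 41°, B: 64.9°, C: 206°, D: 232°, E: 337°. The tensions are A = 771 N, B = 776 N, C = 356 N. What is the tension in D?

Resolve: ΣF_x = 771 cos 41° + 776 cos 64.9° + 356 cos 206° + T_D cos 232° + T_E cos 337° = 0.
        ΣF_y = 771 sin 41° + 776 sin 64.9° + 356 sin 206° + T_D sin 232° + T_E sin 337° = 0.
The known terms sum to (591.1, 1052) N, so -0.6157 T_D + 0.9205 T_E = -591.1 and -0.7880 T_D − 0.3907 T_E = -1052.
Solving simultaneously: T_D = 1242 N, T_E = 188.6 N.

T_D ≈ 1240 N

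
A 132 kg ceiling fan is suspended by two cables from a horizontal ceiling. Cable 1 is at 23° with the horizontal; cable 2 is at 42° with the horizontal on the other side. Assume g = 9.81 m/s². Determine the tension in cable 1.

T_1 ≈ 1060 N

Weight W = 132 × 9.81 = 1295 N acts straight down.
Horizontal: T_1 cos 23° = T_2 cos 42°  →  T_2 = 1.239 T_1.
Vertical: T_1 sin 23° + T_2 sin 42° = 1295.
Substituting the horizontal relation into the vertical equation gives 1.22 T_1 = 1295, so T_1 = 1062 N.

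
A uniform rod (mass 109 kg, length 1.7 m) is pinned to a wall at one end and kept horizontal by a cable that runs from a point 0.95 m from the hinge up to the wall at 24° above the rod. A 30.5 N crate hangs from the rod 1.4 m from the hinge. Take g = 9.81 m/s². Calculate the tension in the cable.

T ≈ 2460 N

Take torques about the hinge: T sin 24° · 0.95 = 109×9.81×0.85 + 30.5×1.4 = 951.6 N·m.
So T = 951.6 / (0.4067 × 0.95) = 2462.7 N.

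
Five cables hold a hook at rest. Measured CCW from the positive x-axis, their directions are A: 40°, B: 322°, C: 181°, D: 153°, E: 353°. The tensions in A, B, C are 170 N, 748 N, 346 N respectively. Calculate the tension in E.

Resolve: ΣF_x = 170 cos 40° + 748 cos 322° + 346 cos 181° + T_D cos 153° + T_E cos 353° = 0.
        ΣF_y = 170 sin 40° + 748 sin 322° + 346 sin 181° + T_D sin 153° + T_E sin 353° = 0.
The known terms sum to (373.7, -357.3) N, so -0.8910 T_D + 0.9925 T_E = -373.7 and 0.4540 T_D − 0.1219 T_E = 357.3.
Solving simultaneously: T_D = 903.7 N, T_E = 434.7 N.

T_E ≈ 435 N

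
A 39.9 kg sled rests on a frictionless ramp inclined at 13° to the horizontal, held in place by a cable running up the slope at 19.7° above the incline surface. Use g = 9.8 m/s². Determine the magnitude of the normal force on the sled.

Take axes along and perpendicular to the incline. Weight components: W sin 13° = 87.96 N down-slope, W cos 13° = 381 N into the surface.
Along incline: T cos 19.7° = W sin 13° → T = 93.43 N.
Perpendicular: N = W cos 13° − T sin 19.7° = 349.5 N.

N ≈ 350 N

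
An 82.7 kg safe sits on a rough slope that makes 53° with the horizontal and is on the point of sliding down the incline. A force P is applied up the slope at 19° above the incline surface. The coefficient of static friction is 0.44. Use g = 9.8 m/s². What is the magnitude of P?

P ≈ 539 N

On the verge of sliding down the incline, friction equals μN and acts up the slope.
Perpendicular: N + P sin 19° = W cos 53° = 487.7 N.
Along incline: P cos 19° + μN = W sin 53° with W sin 53° = 647.3 N.
Solving the pair for P and N: P = 539.3 N, N = 312.2 N (and f = μN = 137.4 N).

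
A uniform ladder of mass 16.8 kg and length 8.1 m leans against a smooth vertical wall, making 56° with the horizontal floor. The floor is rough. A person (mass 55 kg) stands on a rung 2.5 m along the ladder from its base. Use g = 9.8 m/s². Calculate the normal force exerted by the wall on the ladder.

Torques about the foot: N_wall · 8.1 sin 56° = 16.8×9.8×4.05 cos 56° + 55×9.8×2.5 cos 56° → N_wall = 167.74 N.

N_wall ≈ 168 N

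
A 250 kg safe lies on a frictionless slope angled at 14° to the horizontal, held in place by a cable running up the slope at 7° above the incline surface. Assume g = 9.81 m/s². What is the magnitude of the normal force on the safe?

Take axes along and perpendicular to the incline. Weight components: W sin 14° = 593.3 N down-slope, W cos 14° = 2380 N into the surface.
Along incline: T cos 7° = W sin 14° → T = 597.8 N.
Perpendicular: N = W cos 14° − T sin 7° = 2307 N.

N ≈ 2310 N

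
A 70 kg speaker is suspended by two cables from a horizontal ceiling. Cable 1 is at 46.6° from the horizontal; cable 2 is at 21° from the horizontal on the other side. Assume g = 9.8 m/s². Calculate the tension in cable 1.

Weight W = 70 × 9.8 = 686 N acts straight down.
Horizontal: T_1 cos 46.6° = T_2 cos 21°  →  T_2 = 0.736 T_1.
Vertical: T_1 sin 46.6° + T_2 sin 21° = 686.
Substituting the horizontal relation into the vertical equation gives 0.9903 T_1 = 686, so T_1 = 692.7 N.

T_1 ≈ 693 N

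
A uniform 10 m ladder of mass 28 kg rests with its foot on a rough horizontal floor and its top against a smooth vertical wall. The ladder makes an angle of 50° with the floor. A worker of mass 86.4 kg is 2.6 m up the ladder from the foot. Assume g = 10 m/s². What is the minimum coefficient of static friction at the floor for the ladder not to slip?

μ_min ≈ 0.267

ΣF_y = 0: N_floor = 28×10 + 86.4×10 = 1144 N.
Torques about the foot: N_wall · 10 sin 50° = 28×10×5 cos 50° + 86.4×10×2.6 cos 50° → N_wall = 305.97 N.
ΣF_x = 0: f_floor = N_wall = 305.97 N.
μ_min = f_floor / N_floor = 305.97 / 1144 = 0.2675.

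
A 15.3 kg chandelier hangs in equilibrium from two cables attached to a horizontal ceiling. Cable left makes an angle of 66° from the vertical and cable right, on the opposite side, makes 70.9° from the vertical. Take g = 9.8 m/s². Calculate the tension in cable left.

T_left ≈ 207 N

Angles from the horizontal: cable left is 90° − 66° = 24°, cable right is 90° − 70.9° = 19.1°.
Weight W = 15.3 × 9.8 = 149.9 N acts straight down.
Horizontal: T_left cos 24° = T_right cos 19.1°  →  T_right = 0.9668 T_left.
Vertical: T_left sin 24° + T_right sin 19.1° = 149.9.
Substituting the horizontal relation into the vertical equation gives 0.7231 T_left = 149.9, so T_left = 207.4 N.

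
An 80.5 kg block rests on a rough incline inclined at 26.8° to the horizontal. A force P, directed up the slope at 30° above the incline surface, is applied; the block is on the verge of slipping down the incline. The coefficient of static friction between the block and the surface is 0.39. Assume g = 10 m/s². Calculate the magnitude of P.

On the verge of sliding down the incline, friction equals μN and acts up the slope.
Perpendicular: N + P sin 30° = W cos 26.8° = 718.5 N.
Along incline: P cos 30° + μN = W sin 26.8° with W sin 26.8° = 363 N.
Solving the pair for P and N: P = 123.3 N, N = 656.9 N (and f = μN = 256.2 N).

P ≈ 123 N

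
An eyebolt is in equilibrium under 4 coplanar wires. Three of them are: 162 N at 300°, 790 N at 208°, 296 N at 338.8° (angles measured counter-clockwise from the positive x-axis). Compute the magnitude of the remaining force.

Sum the known components: ΣF_x = -340.6 N, ΣF_y = -618.2 N.
For equilibrium the remaining force must supply (−ΣF_x, −ΣF_y) = (340.6, 618.2) N.
Magnitude = √((340.6)² + (618.2)²) = 705.8 N; direction = atan2(618.2, 340.6) = 61.2°.

F ≈ 706 N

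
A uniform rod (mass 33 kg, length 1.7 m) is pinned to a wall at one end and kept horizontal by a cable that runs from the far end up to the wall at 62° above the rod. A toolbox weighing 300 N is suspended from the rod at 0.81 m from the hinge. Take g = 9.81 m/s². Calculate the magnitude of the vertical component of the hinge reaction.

Take torques about the hinge: T sin 62° · 1.7 = 33×9.81×0.85 + 300×0.81 = 518.17 N·m.
So T = 518.17 / (0.8829 × 1.7) = 345.21 N.
ΣF_y = 0: H_y = (33×9.81 + 300) − T sin 62° = 623.73 − 304.81 = 318.92 N.

|H_y| ≈ 319 N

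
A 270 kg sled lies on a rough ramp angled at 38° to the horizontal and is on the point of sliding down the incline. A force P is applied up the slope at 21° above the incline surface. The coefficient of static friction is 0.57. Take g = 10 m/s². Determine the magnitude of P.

On the verge of sliding down the incline, friction equals μN and acts up the slope.
Perpendicular: N + P sin 21° = W cos 38° = 2128 N.
Along incline: P cos 21° + μN = W sin 38° with W sin 38° = 1662 N.
Solving the pair for P and N: P = 616.4 N, N = 1907 N (and f = μN = 1087 N).

P ≈ 616 N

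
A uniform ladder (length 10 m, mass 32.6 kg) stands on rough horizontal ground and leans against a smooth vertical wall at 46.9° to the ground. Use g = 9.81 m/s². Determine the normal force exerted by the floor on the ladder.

N_floor ≈ 320 N

ΣF_y = 0: N_floor = 32.6×9.81 = 319.81 N.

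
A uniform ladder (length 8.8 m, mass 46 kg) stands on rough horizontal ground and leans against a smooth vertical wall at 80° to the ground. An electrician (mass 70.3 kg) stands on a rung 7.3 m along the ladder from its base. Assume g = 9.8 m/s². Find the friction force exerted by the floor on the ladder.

Torques about the foot: N_wall · 8.8 sin 80° = 46×9.8×4.4 cos 80° + 70.3×9.8×7.3 cos 80° → N_wall = 140.52 N.
ΣF_x = 0: f_floor = N_wall = 140.52 N.

f ≈ 141 N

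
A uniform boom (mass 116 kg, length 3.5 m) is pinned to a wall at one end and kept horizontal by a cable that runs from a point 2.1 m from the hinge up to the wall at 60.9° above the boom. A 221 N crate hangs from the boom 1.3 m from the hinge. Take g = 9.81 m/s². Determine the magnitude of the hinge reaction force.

|H| ≈ 663 N

Take torques about the hinge: T sin 60.9° · 2.1 = 116×9.81×1.75 + 221×1.3 = 2278.7 N·m.
So T = 2278.7 / (0.8738 × 2.1) = 1241.9 N.
ΣF_x = 0: H_x = T cos 60.9° = 603.96 N.
ΣF_y = 0: H_y = (116×9.81 + 221) − T sin 60.9° = 1359 − 1085.1 = 273.85 N.
|H| = √(H_x² + H_y²) = √((603.96)² + (273.85)²) = 663.15 N.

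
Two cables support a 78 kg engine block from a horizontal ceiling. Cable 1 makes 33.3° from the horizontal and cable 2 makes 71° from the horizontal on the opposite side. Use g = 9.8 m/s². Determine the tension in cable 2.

T_2 ≈ 659 N

Weight W = 78 × 9.8 = 764.4 N acts straight down.
Horizontal: T_1 cos 33.3° = T_2 cos 71°  →  T_1 = 0.3895 T_2.
Vertical: T_1 sin 33.3° + T_2 sin 71° = 764.4.
Substituting the horizontal relation into the vertical equation gives 1.159 T_2 = 764.4, so T_2 = 659.3 N.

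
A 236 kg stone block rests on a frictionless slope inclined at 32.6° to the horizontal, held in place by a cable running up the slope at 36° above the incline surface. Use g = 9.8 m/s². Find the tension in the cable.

T ≈ 1540 N

Take axes along and perpendicular to the incline. Weight components: W sin 32.6° = 1246 N down-slope, W cos 32.6° = 1948 N into the surface.
Along incline: T cos 36° = W sin 32.6° → T = 1540 N.
Perpendicular: N = W cos 32.6° − T sin 36° = 1043 N.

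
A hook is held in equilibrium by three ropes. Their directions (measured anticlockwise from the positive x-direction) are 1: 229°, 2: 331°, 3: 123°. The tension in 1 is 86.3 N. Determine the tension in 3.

Resolve: ΣF_x = 86.3 cos 229° + T_2 cos 331° + T_3 cos 123° = 0.
        ΣF_y = 86.3 sin 229° + T_2 sin 331° + T_3 sin 123° = 0.
The known terms sum to (-56.62, -65.13) N, so 0.8746 T_2 − 0.5446 T_3 = 56.62 and -0.4848 T_2 + 0.8387 T_3 = 65.13.
Solving simultaneously: T_2 = 176.7 N, T_3 = 179.8 N.

T_3 ≈ 180 N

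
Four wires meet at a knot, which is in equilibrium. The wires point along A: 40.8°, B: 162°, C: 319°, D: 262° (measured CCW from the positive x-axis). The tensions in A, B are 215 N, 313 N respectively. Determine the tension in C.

Resolve: ΣF_x = 215 cos 40.8° + 313 cos 162° + T_C cos 319° + T_D cos 262° = 0.
        ΣF_y = 215 sin 40.8° + 313 sin 162° + T_C sin 319° + T_D sin 262° = 0.
The known terms sum to (-134.9, 237.2) N, so 0.7547 T_C − 0.1392 T_D = 134.9 and -0.6561 T_C − 0.9903 T_D = -237.2.
Solving simultaneously: T_C = 198.7 N, T_D = 107.9 N.

T_C ≈ 199 N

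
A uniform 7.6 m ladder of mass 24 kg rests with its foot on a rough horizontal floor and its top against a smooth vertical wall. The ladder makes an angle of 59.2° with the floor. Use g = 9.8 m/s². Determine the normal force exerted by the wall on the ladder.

Torques about the foot: N_wall · 7.6 sin 59.2° = 24×9.8×3.8 cos 59.2° → N_wall = 70.104 N.

N_wall ≈ 70.1 N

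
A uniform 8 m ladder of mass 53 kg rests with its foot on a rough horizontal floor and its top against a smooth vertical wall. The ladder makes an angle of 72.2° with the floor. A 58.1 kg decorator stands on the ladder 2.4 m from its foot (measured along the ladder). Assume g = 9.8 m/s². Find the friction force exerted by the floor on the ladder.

Torques about the foot: N_wall · 8 sin 72.2° = 53×9.8×4 cos 72.2° + 58.1×9.8×2.4 cos 72.2° → N_wall = 138.22 N.
ΣF_x = 0: f_floor = N_wall = 138.22 N.

f ≈ 138 N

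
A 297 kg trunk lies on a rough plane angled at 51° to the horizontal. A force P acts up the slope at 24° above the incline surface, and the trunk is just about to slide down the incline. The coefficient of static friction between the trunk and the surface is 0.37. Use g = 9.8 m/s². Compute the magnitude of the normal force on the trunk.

N ≈ 987 N

On the verge of sliding down the incline, friction equals μN and acts up the slope.
Perpendicular: N + P sin 24° = W cos 51° = 1832 N.
Along incline: P cos 24° + μN = W sin 51° with W sin 51° = 2262 N.
Solving the pair for P and N: P = 2076 N, N = 987.2 N (and f = μN = 365.3 N).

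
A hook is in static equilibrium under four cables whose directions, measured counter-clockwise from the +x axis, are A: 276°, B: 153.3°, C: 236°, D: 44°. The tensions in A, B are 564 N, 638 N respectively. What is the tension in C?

T_C ≈ 759 N

Resolve: ΣF_x = 564 cos 276° + 638 cos 153.3° + T_C cos 236° + T_D cos 44° = 0.
        ΣF_y = 564 sin 276° + 638 sin 153.3° + T_C sin 236° + T_D sin 44° = 0.
The known terms sum to (-511, -274.2) N, so -0.5592 T_C + 0.7193 T_D = 511 and -0.8290 T_C + 0.6947 T_D = 274.2.
Solving simultaneously: T_C = 758.5 N, T_D = 1300 N.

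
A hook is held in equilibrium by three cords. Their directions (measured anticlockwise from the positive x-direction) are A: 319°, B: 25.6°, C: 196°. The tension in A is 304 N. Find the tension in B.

T_B ≈ 1530 N

Resolve: ΣF_x = 304 cos 319° + T_B cos 25.6° + T_C cos 196° = 0.
        ΣF_y = 304 sin 319° + T_B sin 25.6° + T_C sin 196° = 0.
The known terms sum to (229.4, -199.4) N, so 0.9018 T_B − 0.9613 T_C = -229.4 and 0.4321 T_B − 0.2756 T_C = 199.4.
Solving simultaneously: T_B = 1529 N, T_C = 1673 N.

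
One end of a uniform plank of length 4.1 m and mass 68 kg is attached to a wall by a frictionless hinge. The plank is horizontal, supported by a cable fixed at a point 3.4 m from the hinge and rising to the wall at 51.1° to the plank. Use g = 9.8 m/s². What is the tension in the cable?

Take torques about the hinge: T sin 51.1° · 3.4 = 68×9.8×2.05 = 1366.1 N·m.
So T = 1366.1 / (0.7782 × 3.4) = 516.29 N.

T ≈ 516 N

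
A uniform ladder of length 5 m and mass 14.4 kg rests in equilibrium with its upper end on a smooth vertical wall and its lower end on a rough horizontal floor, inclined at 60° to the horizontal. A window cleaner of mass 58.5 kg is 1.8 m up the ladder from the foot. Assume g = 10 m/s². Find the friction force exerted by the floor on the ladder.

Torques about the foot: N_wall · 5 sin 60° = 14.4×10×2.5 cos 60° + 58.5×10×1.8 cos 60° → N_wall = 163.16 N.
ΣF_x = 0: f_floor = N_wall = 163.16 N.

f ≈ 163 N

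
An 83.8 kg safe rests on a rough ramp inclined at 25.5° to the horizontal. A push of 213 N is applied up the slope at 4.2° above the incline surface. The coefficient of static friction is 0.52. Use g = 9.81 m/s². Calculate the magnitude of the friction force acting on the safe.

f ≈ 141 N

Axes along / perpendicular to the incline. W sin 25.5° = 353.9 N down-slope; W cos 25.5° = 742 N into the surface.
Perpendicular: N = W cos 25.5° − P sin 4.2° = 742 − 15.6 = 726.4 N.
Along incline: P cos 4.2° + f = W sin 25.5° (friction acts up-slope) → f = 353.9 − 212.4 = 141.5 N.
|f| = 141.5 N ≤ μN = 377.7 N, so the safe is indeed static.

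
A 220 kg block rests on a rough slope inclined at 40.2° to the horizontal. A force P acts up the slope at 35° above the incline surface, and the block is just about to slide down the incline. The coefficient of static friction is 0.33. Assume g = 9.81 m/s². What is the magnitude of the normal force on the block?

N ≈ 875 N

On the verge of sliding down the incline, friction equals μN and acts up the slope.
Perpendicular: N + P sin 35° = W cos 40.2° = 1648 N.
Along incline: P cos 35° + μN = W sin 40.2° with W sin 40.2° = 1393 N.
Solving the pair for P and N: P = 1348 N, N = 875.3 N (and f = μN = 288.8 N).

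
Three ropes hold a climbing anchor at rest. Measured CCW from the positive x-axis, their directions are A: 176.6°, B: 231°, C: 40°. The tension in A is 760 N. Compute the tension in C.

Resolve: ΣF_x = 760 cos 176.6° + T_B cos 231° + T_C cos 40° = 0.
        ΣF_y = 760 sin 176.6° + T_B sin 231° + T_C sin 40° = 0.
The known terms sum to (-758.7, 45.07) N, so -0.6293 T_B + 0.7660 T_C = 758.7 and -0.7771 T_B + 0.6428 T_C = -45.07.
Solving simultaneously: T_B = 2737 N, T_C = 3239 N.

T_C ≈ 3240 N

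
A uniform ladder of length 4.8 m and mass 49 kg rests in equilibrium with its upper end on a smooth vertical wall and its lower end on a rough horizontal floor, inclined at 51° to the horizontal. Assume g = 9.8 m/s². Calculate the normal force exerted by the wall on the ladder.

N_wall ≈ 194 N

Torques about the foot: N_wall · 4.8 sin 51° = 49×9.8×2.4 cos 51° → N_wall = 194.43 N.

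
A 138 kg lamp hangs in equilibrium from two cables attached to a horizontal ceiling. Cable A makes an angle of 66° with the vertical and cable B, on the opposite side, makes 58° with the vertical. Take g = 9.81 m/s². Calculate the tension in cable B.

Angles from the horizontal: cable A is 90° − 66° = 24°, cable B is 90° − 58° = 32°.
Weight W = 138 × 9.81 = 1354 N acts straight down.
Horizontal: T_A cos 24° = T_B cos 32°  →  T_A = 0.9283 T_B.
Vertical: T_A sin 24° + T_B sin 32° = 1354.
Substituting the horizontal relation into the vertical equation gives 0.9075 T_B = 1354, so T_B = 1492 N.

T_B ≈ 1490 N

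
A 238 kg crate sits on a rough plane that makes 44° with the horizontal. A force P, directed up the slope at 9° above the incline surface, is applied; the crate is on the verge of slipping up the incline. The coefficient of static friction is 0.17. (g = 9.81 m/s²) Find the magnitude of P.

On the verge of sliding up the incline, friction equals μN and acts down the slope.
Perpendicular: N + P sin 9° = W cos 44° = 1680 N.
Along incline: P cos 9° = W sin 44° + μN  with W sin 44° = 1622 N.
Solving the pair for P and N: P = 1881 N, N = 1385 N (and f = μN = 235.5 N).

P ≈ 1880 N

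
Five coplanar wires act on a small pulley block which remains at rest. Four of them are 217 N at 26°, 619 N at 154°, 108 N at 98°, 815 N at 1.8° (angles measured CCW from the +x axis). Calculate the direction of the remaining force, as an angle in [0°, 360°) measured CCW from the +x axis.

θ ≈ 229°

Sum the known components: ΣF_x = 438.3 N, ΣF_y = 499 N.
For equilibrium the remaining force must supply (−ΣF_x, −ΣF_y) = (-438.3, -499) N.
Magnitude = √((-438.3)² + (-499)²) = 664.1 N; direction = atan2(-499, -438.3) = 228.7°.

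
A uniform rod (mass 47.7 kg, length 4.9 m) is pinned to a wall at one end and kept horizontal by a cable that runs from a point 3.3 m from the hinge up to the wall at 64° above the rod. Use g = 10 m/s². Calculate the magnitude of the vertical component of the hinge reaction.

|H_y| ≈ 123 N

Take torques about the hinge: T sin 64° · 3.3 = 47.7×10×2.45 = 1168.7 N·m.
So T = 1168.7 / (0.8988 × 3.3) = 394.01 N.
ΣF_y = 0: H_y = (47.7×10) − T sin 64° = 477 − 354.14 = 122.86 N.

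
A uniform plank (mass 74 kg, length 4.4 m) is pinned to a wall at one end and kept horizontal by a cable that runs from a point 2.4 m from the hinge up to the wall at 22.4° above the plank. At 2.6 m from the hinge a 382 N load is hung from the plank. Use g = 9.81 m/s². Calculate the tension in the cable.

Take torques about the hinge: T sin 22.4° · 2.4 = 74×9.81×2.2 + 382×2.6 = 2590.3 N·m.
So T = 2590.3 / (0.3811 × 2.4) = 2832.2 N.

T ≈ 2830 N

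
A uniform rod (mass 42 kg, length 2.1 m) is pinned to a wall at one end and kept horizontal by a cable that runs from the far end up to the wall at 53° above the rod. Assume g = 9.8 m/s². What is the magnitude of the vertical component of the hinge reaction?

Take torques about the hinge: T sin 53° · 2.1 = 42×9.8×1.05 = 432.18 N·m.
So T = 432.18 / (0.7986 × 2.1) = 257.69 N.
ΣF_y = 0: H_y = (42×9.8) − T sin 53° = 411.6 − 205.8 = 205.8 N.

|H_y| ≈ 206 N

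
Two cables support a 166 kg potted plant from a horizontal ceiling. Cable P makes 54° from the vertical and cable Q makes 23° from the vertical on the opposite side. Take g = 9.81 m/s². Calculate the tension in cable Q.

T_Q ≈ 1350 N

Angles from the horizontal: cable P is 90° − 54° = 36°, cable Q is 90° − 23° = 67°.
Weight W = 166 × 9.81 = 1628 N acts straight down.
Horizontal: T_P cos 36° = T_Q cos 67°  →  T_P = 0.483 T_Q.
Vertical: T_P sin 36° + T_Q sin 67° = 1628.
Substituting the horizontal relation into the vertical equation gives 1.204 T_Q = 1628, so T_Q = 1352 N.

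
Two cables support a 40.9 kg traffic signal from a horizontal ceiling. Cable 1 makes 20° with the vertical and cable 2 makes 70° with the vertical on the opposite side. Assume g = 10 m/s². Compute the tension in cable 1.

T_1 ≈ 384 N

Angles from the horizontal: cable 1 is 90° − 20° = 70°, cable 2 is 90° − 70° = 20°.
Weight W = 40.9 × 10 = 409 N acts straight down.
Horizontal: T_1 cos 70° = T_2 cos 20°  →  T_2 = 0.364 T_1.
Vertical: T_1 sin 70° + T_2 sin 20° = 409.
Substituting the horizontal relation into the vertical equation gives 1.064 T_1 = 409, so T_1 = 384.3 N.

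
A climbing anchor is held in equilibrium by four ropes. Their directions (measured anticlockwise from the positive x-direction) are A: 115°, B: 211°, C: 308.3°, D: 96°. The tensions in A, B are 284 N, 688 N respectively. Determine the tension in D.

T_D ≈ 1150 N

Resolve: ΣF_x = 284 cos 115° + 688 cos 211° + T_C cos 308.3° + T_D cos 96° = 0.
        ΣF_y = 284 sin 115° + 688 sin 211° + T_C sin 308.3° + T_D sin 96° = 0.
The known terms sum to (-709.8, -96.95) N, so 0.6198 T_C − 0.1045 T_D = 709.8 and -0.7848 T_C + 0.9945 T_D = 96.95.
Solving simultaneously: T_C = 1340 N, T_D = 1155 N.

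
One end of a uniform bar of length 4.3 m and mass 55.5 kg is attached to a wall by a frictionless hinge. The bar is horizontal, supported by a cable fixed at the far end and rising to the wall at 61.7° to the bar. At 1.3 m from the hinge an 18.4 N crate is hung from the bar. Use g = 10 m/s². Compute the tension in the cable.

Take torques about the hinge: T sin 61.7° · 4.3 = 55.5×10×2.15 + 18.4×1.3 = 1217.2 N·m.
So T = 1217.2 / (0.8805 × 4.3) = 321.49 N.

T ≈ 321 N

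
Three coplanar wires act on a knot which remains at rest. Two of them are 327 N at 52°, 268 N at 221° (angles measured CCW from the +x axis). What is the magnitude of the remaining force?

Sum the known components: ΣF_x = -0.9409 N, ΣF_y = 81.86 N.
For equilibrium the remaining force must supply (−ΣF_x, −ΣF_y) = (0.9409, -81.86) N.
Magnitude = √((0.9409)² + (-81.86)²) = 81.86 N; direction = atan2(-81.86, 0.9409) = 270.7°.

F ≈ 81.9 N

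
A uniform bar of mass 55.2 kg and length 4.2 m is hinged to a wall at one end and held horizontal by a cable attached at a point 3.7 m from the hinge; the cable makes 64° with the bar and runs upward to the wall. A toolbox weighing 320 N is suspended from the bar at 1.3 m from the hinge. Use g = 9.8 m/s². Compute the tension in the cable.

Take torques about the hinge: T sin 64° · 3.7 = 55.2×9.8×2.1 + 320×1.3 = 1552 N·m.
So T = 1552 / (0.8988 × 3.7) = 466.7 N.

T ≈ 467 N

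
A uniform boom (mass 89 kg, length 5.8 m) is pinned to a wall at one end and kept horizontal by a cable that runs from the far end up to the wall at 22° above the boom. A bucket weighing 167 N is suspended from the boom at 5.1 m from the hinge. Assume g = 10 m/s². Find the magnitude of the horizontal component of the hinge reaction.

H_x ≈ 1460 N

Take torques about the hinge: T sin 22° · 5.8 = 89×10×2.9 + 167×5.1 = 3432.7 N·m.
So T = 3432.7 / (0.3746 × 5.8) = 1579.9 N.
ΣF_x = 0: H_x = T cos 22° = 1464.9 N.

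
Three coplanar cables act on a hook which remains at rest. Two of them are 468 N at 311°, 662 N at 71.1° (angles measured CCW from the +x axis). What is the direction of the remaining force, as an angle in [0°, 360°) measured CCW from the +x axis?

Sum the known components: ΣF_x = 521.5 N, ΣF_y = 273.1 N.
For equilibrium the remaining force must supply (−ΣF_x, −ΣF_y) = (-521.5, -273.1) N.
Magnitude = √((-521.5)² + (-273.1)²) = 588.7 N; direction = atan2(-273.1, -521.5) = 207.6°.

θ ≈ 208°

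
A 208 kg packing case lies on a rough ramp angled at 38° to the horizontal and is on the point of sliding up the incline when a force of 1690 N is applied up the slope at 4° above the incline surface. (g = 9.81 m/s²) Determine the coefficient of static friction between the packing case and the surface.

μ ≈ 0.288

On the verge of sliding up the incline, friction is at its maximum μN and acts down the slope.
Perpendicular to incline: N = W cos 38° − P sin 4° = 1608 − 117.9 = 1490 N.
Along incline: P cos 4° − μN = W sin 38° → μ = −(W sin 38° − P cos 4°) / N = 0.2883.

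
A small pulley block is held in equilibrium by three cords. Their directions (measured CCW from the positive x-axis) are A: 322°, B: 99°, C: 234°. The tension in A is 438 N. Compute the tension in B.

Resolve: ΣF_x = 438 cos 322° + T_B cos 99° + T_C cos 234° = 0.
        ΣF_y = 438 sin 322° + T_B sin 99° + T_C sin 234° = 0.
The known terms sum to (345.1, -269.7) N, so -0.1564 T_B − 0.5878 T_C = -345.1 and 0.9877 T_B − 0.8090 T_C = 269.7.
Solving simultaneously: T_B = 619 N, T_C = 422.4 N.

T_B ≈ 619 N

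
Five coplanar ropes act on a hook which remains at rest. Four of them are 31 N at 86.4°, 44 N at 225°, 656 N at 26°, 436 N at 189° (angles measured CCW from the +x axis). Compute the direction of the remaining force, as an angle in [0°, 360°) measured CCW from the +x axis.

Sum the known components: ΣF_x = 129.8 N, ΣF_y = 219.2 N.
For equilibrium the remaining force must supply (−ΣF_x, −ΣF_y) = (-129.8, -219.2) N.
Magnitude = √((-129.8)² + (-219.2)²) = 254.7 N; direction = atan2(-219.2, -129.8) = 239.4°.

θ ≈ 239°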